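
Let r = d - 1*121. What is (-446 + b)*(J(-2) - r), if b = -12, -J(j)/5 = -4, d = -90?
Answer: -105798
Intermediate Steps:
J(j) = 20 (J(j) = -5*(-4) = 20)
r = -211 (r = -90 - 1*121 = -90 - 121 = -211)
(-446 + b)*(J(-2) - r) = (-446 - 12)*(20 - 1*(-211)) = -458*(20 + 211) = -458*231 = -105798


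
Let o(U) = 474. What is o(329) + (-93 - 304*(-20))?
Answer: 6461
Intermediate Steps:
o(329) + (-93 - 304*(-20)) = 474 + (-93 - 304*(-20)) = 474 + (-93 + 6080) = 474 + 5987 = 6461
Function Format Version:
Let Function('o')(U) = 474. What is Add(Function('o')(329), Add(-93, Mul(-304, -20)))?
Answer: 6461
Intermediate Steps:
Add(Function('o')(329), Add(-93, Mul(-304, -20))) = Add(474, Add(-93, Mul(-304, -20))) = Add(474, Add(-93, 6080)) = Add(474, 5987) = 6461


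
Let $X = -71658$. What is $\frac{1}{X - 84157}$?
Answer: $- \frac{1}{155815} \approx -6.4179 \cdot 10^{-6}$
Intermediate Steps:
$\frac{1}{X - 84157} = \frac{1}{-71658 - 84157} = \frac{1}{-155815} = - \frac{1}{155815}$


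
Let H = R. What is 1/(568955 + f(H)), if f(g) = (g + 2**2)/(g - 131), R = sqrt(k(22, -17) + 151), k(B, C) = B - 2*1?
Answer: 644436317/366655238377143 + 9*sqrt(19)/122218412792381 ≈ 1.7576e-6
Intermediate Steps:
k(B, C) = -2 + B (k(B, C) = B - 2 = -2 + B)
R = 3*sqrt(19) (R = sqrt((-2 + 22) + 151) = sqrt(20 + 151) = sqrt(171) = 3*sqrt(19) ≈ 13.077)
H = 3*sqrt(19) ≈ 13.077
f(g) = (4 + g)/(-131 + g) (f(g) = (g + 4)/(-131 + g) = (4 + g)/(-131 + g))
1/(568955 + f(H)) = 1/(568955 + (4 + 3*sqrt(19))/(-131 + 3*sqrt(19)))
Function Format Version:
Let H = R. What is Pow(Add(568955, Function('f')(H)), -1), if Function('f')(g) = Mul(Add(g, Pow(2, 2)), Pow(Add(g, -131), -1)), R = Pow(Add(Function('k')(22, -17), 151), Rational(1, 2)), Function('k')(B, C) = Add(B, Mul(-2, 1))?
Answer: Add(Rational(644436317, 366655238377143), Mul(Rational(9, 122218412792381), Pow(19, Rational(1, 2)))) ≈ 1.7576e-6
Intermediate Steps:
Function('k')(B, C) = Add(-2, B) (Function('k')(B, C) = Add(B, -2) = Add(-2, B))
R = Mul(3, Pow(19, Rational(1, 2))) (R = Pow(Add(Add(-2, 22), 151), Rational(1, 2)) = Pow(Add(20, 151), Rational(1, 2)) = Pow(171, Rational(1, 2)) = Mul(3, Pow(19, Rational(1, 2))) ≈ 13.077)
H = Mul(3, Pow(19, Rational(1, 2))) ≈ 13.077
Function('f')(g) = Mul(Pow(Add(-131, g), -1), Add(4, g)) (Function('f')(g) = Mul(Add(g, 4), Pow(Add(-131, g), -1)) = Mul(Add(4, g), Pow(Add(-131, g), -1)) = Mul(Pow(Add(-131, g), -1), Add(4, g)))
Pow(Add(568955, Function('f')(H)), -1) = Pow(Add(568955, Mul(Pow(Add(-131, Mul(3, Pow(19, Rational(1, 2)))), -1), Add(4, Mul(3, Pow(19, Rational(1, 2)))))), -1)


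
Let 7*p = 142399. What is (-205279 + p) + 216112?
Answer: 218230/7 ≈ 31176.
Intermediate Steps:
p = 142399/7 (p = (1/7)*142399 = 142399/7 ≈ 20343.)
(-205279 + p) + 216112 = (-205279 + 142399/7) + 216112 = -1294554/7 + 216112 = 218230/7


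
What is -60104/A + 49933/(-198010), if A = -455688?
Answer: -1356584483/11278847610 ≈ -0.12028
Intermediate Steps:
-60104/A + 49933/(-198010) = -60104/(-455688) + 49933/(-198010) = -60104*(-1/455688) + 49933*(-1/198010) = 7513/56961 - 49933/198010 = -1356584483/11278847610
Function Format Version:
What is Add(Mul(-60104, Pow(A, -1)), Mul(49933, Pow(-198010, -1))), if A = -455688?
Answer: Rational(-1356584483, 11278847610) ≈ -0.12028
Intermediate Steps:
Add(Mul(-60104, Pow(A, -1)), Mul(49933, Pow(-198010, -1))) = Add(Mul(-60104, Pow(-455688, -1)), Mul(49933, Pow(-198010, -1))) = Add(Mul(-60104, Rational(-1, 455688)), Mul(49933, Rational(-1, 198010))) = Add(Rational(7513, 56961), Rational(-49933, 198010)) = Rational(-1356584483, 11278847610)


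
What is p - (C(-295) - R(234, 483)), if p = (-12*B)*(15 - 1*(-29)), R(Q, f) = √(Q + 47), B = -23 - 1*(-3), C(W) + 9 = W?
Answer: 10864 + √281 ≈ 10881.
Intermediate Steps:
C(W) = -9 + W
B = -20 (B = -23 + 3 = -20)
R(Q, f) = √(47 + Q)
p = 10560 (p = (-12*(-20))*(15 - 1*(-29)) = 240*(15 + 29) = 240*44 = 10560)
p - (C(-295) - R(234, 483)) = 10560 - ((-9 - 295) - √(47 + 234)) = 10560 - (-304 - √281) = 10560 + (304 + √281) = 10864 + √281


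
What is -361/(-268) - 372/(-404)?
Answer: 61385/27068 ≈ 2.2678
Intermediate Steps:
-361/(-268) - 372/(-404) = -361*(-1/268) - 372*(-1/404) = 361/268 + 93/101 = 61385/27068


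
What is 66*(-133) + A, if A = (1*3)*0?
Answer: -8778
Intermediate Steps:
A = 0 (A = 3*0 = 0)
66*(-133) + A = 66*(-133) + 0 = -8778 + 0 = -8778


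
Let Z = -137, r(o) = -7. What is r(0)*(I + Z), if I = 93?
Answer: 308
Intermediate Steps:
r(0)*(I + Z) = -7*(93 - 137) = -7*(-44) = 308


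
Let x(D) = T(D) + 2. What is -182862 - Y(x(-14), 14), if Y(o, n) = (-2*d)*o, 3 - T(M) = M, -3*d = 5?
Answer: -548776/3 ≈ -1.8293e+5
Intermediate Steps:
d = -5/3 (d = -⅓*5 = -5/3 ≈ -1.6667)
T(M) = 3 - M
x(D) = 5 - D (x(D) = (3 - D) + 2 = 5 - D)
Y(o, n) = 10*o/3 (Y(o, n) = (-2*(-5/3))*o = 10*o/3)
-182862 - Y(x(-14), 14) = -182862 - 10*(5 - 1*(-14))/3 = -182862 - 10*(5 + 14)/3 = -182862 - 10*19/3 = -182862 - 1*190/3 = -182862 - 190/3 = -548776/3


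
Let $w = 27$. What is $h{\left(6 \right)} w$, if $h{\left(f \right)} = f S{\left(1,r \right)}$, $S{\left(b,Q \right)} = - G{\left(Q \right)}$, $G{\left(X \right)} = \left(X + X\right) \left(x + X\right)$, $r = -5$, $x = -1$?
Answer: $-9720$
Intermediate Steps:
$G{\left(X \right)} = 2 X \left(-1 + X\right)$ ($G{\left(X \right)} = \left(X + X\right) \left(-1 + X\right) = 2 X \left(-1 + X\right)$)
$S{\left(b,Q \right)} = - 2 Q \left(-1 + Q\right)$
$h{\left(f \right)} = - 60 f$ ($h{\left(f \right)} = f 2 \left(-5\right) \left(1 - -5\right) = f 2 \left(-5\right) \left(1 + 5\right) = f 2 \left(-5\right) 6 = f \left(-60\right) = - 60 f$)
$h{\left(6 \right)} w = \left(-60\right) 6 \cdot 27 = \left(-360\right) 27 = -9720$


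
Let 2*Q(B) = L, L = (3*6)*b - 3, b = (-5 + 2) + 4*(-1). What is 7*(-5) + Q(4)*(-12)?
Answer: 739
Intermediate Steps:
b = -7 (b = -3 - 4 = -7)
L = -129 (L = (3*6)*(-7) - 3 = 18*(-7) - 3 = -126 - 3 = -129)
Q(B) = -129/2 (Q(B) = (½)*(-129) = -129/2)
7*(-5) + Q(4)*(-12) = 7*(-5) - 129/2*(-12) = -35 + 774 = 739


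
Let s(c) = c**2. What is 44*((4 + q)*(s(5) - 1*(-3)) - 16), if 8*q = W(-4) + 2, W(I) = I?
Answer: 3916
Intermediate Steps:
q = -1/4 (q = (-4 + 2)/8 = (1/8)*(-2) = -1/4 ≈ -0.25000)
44*((4 + q)*(s(5) - 1*(-3)) - 16) = 44*((4 - 1/4)*(5**2 - 1*(-3)) - 16) = 44*(15*(25 + 3)/4 - 16) = 44*((15/4)*28 - 16) = 44*(105 - 16) = 44*89 = 3916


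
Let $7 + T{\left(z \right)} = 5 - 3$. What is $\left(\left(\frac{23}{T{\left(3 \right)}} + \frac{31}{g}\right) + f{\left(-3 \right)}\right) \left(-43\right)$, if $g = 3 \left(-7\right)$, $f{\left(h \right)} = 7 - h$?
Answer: $- \frac{17716}{105} \approx -168.72$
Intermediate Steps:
$T{\left(z \right)} = -5$ ($T{\left(z \right)} = -7 + \left(5 - 3\right) = -7 + 2 = -5$)
$g = -21$
$\left(\left(\frac{23}{T{\left(3 \right)}} + \frac{31}{g}\right) + f{\left(-3 \right)}\right) \left(-43\right) = \left(\left(\frac{23}{-5} + \frac{31}{-21}\right) + \left(7 - -3\right)\right) \left(-43\right) = \left(\left(23 \left(- \frac{1}{5}\right) + 31 \left(- \frac{1}{21}\right)\right) + \left(7 + 3\right)\right) \left(-43\right) = \left(\left(- \frac{23}{5} - \frac{31}{21}\right) + 10\right) \left(-43\right) = \left(- \frac{638}{105} + 10\right) \left(-43\right) = \frac{412}{105} \left(-43\right) = - \frac{17716}{105}$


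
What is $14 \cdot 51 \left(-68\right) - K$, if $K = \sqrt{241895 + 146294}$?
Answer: $-48552 - \sqrt{388189} \approx -49175.0$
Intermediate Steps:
$K = \sqrt{388189} \approx 623.05$
$14 \cdot 51 \left(-68\right) - K = 14 \cdot 51 \left(-68\right) - \sqrt{388189} = 714 \left(-68\right) - \sqrt{388189} = -48552 - \sqrt{388189}$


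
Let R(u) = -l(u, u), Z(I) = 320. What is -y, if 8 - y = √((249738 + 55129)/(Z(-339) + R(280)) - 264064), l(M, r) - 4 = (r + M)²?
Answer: -8 + I*√6479287294618803/156642 ≈ -8.0 + 513.87*I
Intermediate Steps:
l(M, r) = 4 + (M + r)² (l(M, r) = 4 + (r + M)² = 4 + (M + r)²)
R(u) = -4 - 4*u² (R(u) = -(4 + (u + u)²) = -(4 + (2*u)²) = -(4 + 4*u²) = -4 - 4*u²)
y = 8 - I*√6479287294618803/156642 (y = 8 - √((249738 + 55129)/(320 + (-4 - 4*280²)) - 264064) = 8 - √(304867/(320 + (-4 - 4*78400)) - 264064) = 8 - √(304867/(320 + (-4 - 313600)) - 264064) = 8 - √(304867/(320 - 313604) - 264064) = 8 - √(304867/(-313284) - 264064) = 8 - √(304867*(-1/313284) - 264064) = 8 - √(-304867/313284 - 264064) = 8 - √(-82727331043/313284) = 8 - I*√6479287294618803/156642 ≈ 8.0 - 513.87*I)
-y = -(8 - I*√6479287294618803/156642) = -8 + I*√6479287294618803/156642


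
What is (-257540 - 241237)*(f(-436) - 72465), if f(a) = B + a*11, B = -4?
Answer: 38538004905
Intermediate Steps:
f(a) = -4 + 11*a (f(a) = -4 + a*11 = -4 + 11*a)
(-257540 - 241237)*(f(-436) - 72465) = (-257540 - 241237)*((-4 + 11*(-436)) - 72465) = -498777*((-4 - 4796) - 72465) = -498777*(-4800 - 72465) = -498777*(-77265) = 38538004905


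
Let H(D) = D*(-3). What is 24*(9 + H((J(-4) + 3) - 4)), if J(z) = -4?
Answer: 576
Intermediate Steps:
H(D) = -3*D
24*(9 + H((J(-4) + 3) - 4)) = 24*(9 - 3*((-4 + 3) - 4)) = 24*(9 - 3*(-1 - 4)) = 24*(9 - 3*(-5)) = 24*(9 + 15) = 24*24 = 576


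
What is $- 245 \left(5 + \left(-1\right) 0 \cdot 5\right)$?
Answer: $-1225$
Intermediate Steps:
$- 245 \left(5 + \left(-1\right) 0 \cdot 5\right) = - 245 \left(5 + 0 \cdot 5\right) = - 245 \left(5 + 0\right) = \left(-245\right) 5 = -1225$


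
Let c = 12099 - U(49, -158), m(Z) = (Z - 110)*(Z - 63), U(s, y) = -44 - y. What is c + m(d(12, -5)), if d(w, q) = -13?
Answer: 21333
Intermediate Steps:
m(Z) = (-110 + Z)*(-63 + Z)
c = 11985 (c = 12099 - (-44 - 1*(-158)) = 12099 - (-44 + 158) = 12099 - 1*114 = 12099 - 114 = 11985)
c + m(d(12, -5)) = 11985 + (6930 + (-13)² - 173*(-13)) = 11985 + (6930 + 169 + 2249) = 11985 + 9348 = 21333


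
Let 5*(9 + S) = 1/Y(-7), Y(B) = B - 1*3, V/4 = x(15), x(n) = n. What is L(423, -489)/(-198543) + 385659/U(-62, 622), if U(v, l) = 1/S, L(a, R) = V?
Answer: -11511007524829/3309050 ≈ -3.4786e+6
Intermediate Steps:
V = 60 (V = 4*15 = 60)
Y(B) = -3 + B (Y(B) = B - 3 = -3 + B)
L(a, R) = 60
S = -451/50 (S = -9 + 1/(5*(-3 - 7)) = -9 + (1/5)/(-10) = -9 + (1/5)*(-1/10) = -9 - 1/50 = -451/50 ≈ -9.0200)
U(v, l) = -50/451 (U(v, l) = 1/(-451/50) = -50/451)
L(423, -489)/(-198543) + 385659/U(-62, 622) = 60/(-198543) + 385659/(-50/451) = 60*(-1/198543) + 385659*(-451/50) = -20/66181 - 173932209/50 = -11511007524829/3309050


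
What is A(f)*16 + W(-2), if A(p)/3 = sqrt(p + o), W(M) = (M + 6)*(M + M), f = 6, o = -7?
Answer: -16 + 48*I ≈ -16.0 + 48.0*I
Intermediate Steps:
W(M) = 2*M*(6 + M) (W(M) = (6 + M)*(2*M) = 2*M*(6 + M))
A(p) = 3*sqrt(-7 + p) (A(p) = 3*sqrt(p - 7) = 3*sqrt(-7 + p))
A(f)*16 + W(-2) = (3*sqrt(-7 + 6))*16 + 2*(-2)*(6 - 2) = (3*sqrt(-1))*16 + 2*(-2)*4 = (3*I)*16 - 16 = 48*I - 16 = -16 + 48*I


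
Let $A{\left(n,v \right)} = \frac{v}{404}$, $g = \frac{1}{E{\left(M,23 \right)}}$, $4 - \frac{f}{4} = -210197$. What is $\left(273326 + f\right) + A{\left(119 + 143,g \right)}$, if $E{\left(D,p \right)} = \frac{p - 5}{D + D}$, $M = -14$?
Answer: $\frac{2025488333}{1818} \approx 1.1141 \cdot 10^{6}$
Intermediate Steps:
$f = 840804$ ($f = 16 - -840788 = 16 + 840788 = 840804$)
$E{\left(D,p \right)} = \frac{-5 + p}{2 D}$
$g = - \frac{14}{9}$ ($g = \frac{1}{\frac{1}{2} \frac{1}{-14} \left(-5 + 23\right)} = \frac{1}{\frac{1}{2} \left(- \frac{1}{14}\right) 18} = \frac{1}{- \frac{9}{14}} = - \frac{14}{9} \approx -1.5556$)
$A{\left(n,v \right)} = \frac{v}{404}$ ($A{\left(n,v \right)} = v \frac{1}{404} = \frac{v}{404}$)
$\left(273326 + f\right) + A{\left(119 + 143,g \right)} = \left(273326 + 840804\right) + \frac{1}{404} \left(- \frac{14}{9}\right) = 1114130 - \frac{7}{1818} = \frac{2025488333}{1818}$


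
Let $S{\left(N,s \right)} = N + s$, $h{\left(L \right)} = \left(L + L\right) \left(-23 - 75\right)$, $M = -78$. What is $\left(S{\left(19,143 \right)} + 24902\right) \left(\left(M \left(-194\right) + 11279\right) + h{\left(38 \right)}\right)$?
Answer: $475288632$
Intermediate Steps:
$h{\left(L \right)} = - 196 L$ ($h{\left(L \right)} = 2 L \left(-98\right) = - 196 L$)
$\left(S{\left(19,143 \right)} + 24902\right) \left(\left(M \left(-194\right) + 11279\right) + h{\left(38 \right)}\right) = \left(\left(19 + 143\right) + 24902\right) \left(\left(\left(-78\right) \left(-194\right) + 11279\right) - 7448\right) = \left(162 + 24902\right) \left(\left(15132 + 11279\right) - 7448\right) = 25064 \left(26411 - 7448\right) = 25064 \cdot 18963 = 475288632$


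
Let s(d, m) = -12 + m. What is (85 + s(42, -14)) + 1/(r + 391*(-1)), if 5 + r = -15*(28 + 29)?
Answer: 73808/1251 ≈ 58.999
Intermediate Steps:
r = -860 (r = -5 - 15*(28 + 29) = -5 - 15*57 = -5 - 855 = -860)
(85 + s(42, -14)) + 1/(r + 391*(-1)) = (85 + (-12 - 14)) + 1/(-860 + 391*(-1)) = (85 - 26) + 1/(-860 - 391) = 59 + 1/(-1251) = 59 - 1/1251 = 73808/1251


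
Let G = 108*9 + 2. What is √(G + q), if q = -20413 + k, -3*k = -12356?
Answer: I*√137883/3 ≈ 123.78*I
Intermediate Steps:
k = 12356/3 (k = -⅓*(-12356) = 12356/3 ≈ 4118.7)
q = -48883/3 (q = -20413 + 12356/3 = -48883/3 ≈ -16294.)
G = 974 (G = 972 + 2 = 974)
√(G + q) = √(974 - 48883/3) = √(-45961/3) = I*√137883/3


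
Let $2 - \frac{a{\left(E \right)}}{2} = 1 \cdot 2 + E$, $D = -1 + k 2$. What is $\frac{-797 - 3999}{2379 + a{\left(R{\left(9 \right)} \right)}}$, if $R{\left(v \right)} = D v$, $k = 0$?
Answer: $- \frac{4796}{2397} \approx -2.0008$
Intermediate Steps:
$D = -1$ ($D = -1 + 0 \cdot 2 = -1 + 0 = -1$)
$R{\left(v \right)} = - v$
$a{\left(E \right)} = - 2 E$ ($a{\left(E \right)} = 4 - 2 \left(1 \cdot 2 + E\right) = 4 - 2 \left(2 + E\right) = 4 - \left(4 + 2 E\right) = - 2 E$)
$\frac{-797 - 3999}{2379 + a{\left(R{\left(9 \right)} \right)}} = \frac{-797 - 3999}{2379 - 2 \left(\left(-1\right) 9\right)} = - \frac{4796}{2379 - -18} = - \frac{4796}{2379 + 18} = - \frac{4796}{2397}$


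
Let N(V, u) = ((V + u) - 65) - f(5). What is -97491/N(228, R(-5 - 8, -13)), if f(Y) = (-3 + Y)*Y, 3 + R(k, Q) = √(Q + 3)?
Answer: -1462365/2251 + 97491*I*√10/22510 ≈ -649.65 + 13.696*I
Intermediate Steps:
R(k, Q) = -3 + √(3 + Q) (R(k, Q) = -3 + √(Q + 3) = -3 + √(3 + Q))
f(Y) = Y*(-3 + Y)
N(V, u) = -75 + V + u (N(V, u) = ((V + u) - 65) - 5*(-3 + 5) = (-65 + V + u) - 5*2 = (-65 + V + u) - 1*10 = (-65 + V + u) - 10 = -75 + V + u)
-97491/N(228, R(-5 - 8, -13)) = -97491/(-75 + 228 + (-3 + √(3 - 13))) = -97491/(-75 + 228 + (-3 + √(-10))) = -97491/(-75 + 228 + (-3 + I*√10)) = -97491/(150 + I*√10)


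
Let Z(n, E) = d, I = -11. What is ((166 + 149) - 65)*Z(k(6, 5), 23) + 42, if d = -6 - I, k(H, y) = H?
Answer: 1292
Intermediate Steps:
d = 5 (d = -6 - 1*(-11) = -6 + 11 = 5)
Z(n, E) = 5
((166 + 149) - 65)*Z(k(6, 5), 23) + 42 = ((166 + 149) - 65)*5 + 42 = (315 - 65)*5 + 42 = 250*5 + 42 = 1250 + 42 = 1292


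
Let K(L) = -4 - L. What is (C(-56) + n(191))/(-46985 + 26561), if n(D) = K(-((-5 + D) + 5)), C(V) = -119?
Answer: -17/5106 ≈ -0.0033294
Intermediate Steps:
n(D) = -4 + D (n(D) = -4 - (-1)*((-5 + D) + 5) = -4 - (-1)*D = -4 + D)
(C(-56) + n(191))/(-46985 + 26561) = (-119 + (-4 + 191))/(-46985 + 26561) = (-119 + 187)/(-20424) = 68*(-1/20424) = -17/5106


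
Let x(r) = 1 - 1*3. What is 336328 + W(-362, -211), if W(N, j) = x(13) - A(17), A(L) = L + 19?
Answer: 336290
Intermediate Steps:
x(r) = -2 (x(r) = 1 - 3 = -2)
A(L) = 19 + L
W(N, j) = -38 (W(N, j) = -2 - (19 + 17) = -2 - 1*36 = -2 - 36 = -38)
336328 + W(-362, -211) = 336328 - 38 = 336290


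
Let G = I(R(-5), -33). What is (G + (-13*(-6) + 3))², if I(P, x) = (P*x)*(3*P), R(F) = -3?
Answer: 656100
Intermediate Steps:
I(P, x) = 3*x*P²
G = -891 (G = 3*(-33)*(-3)² = 3*(-33)*9 = -891)
(G + (-13*(-6) + 3))² = (-891 + (-13*(-6) + 3))² = (-891 + (78 + 3))² = (-891 + 81)² = (-810)² = 656100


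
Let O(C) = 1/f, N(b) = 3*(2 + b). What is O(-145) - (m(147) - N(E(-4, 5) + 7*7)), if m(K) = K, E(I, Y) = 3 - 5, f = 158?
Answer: 1/158 ≈ 0.0063291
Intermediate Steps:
E(I, Y) = -2
N(b) = 6 + 3*b
O(C) = 1/158
O(-145) - (m(147) - N(E(-4, 5) + 7*7)) = 1/158 - (147 - (6 + 3*(-2 + 7*7))) = 1/158 - (147 - (6 + 3*(-2 + 49))) = 1/158 - (147 - (6 + 3*47)) = 1/158 - (147 - (6 + 141)) = 1/158 - (147 - 1*147) = 1/158 - (147 - 147) = 1/158 - 1*0 = 1/158 + 0 = 1/158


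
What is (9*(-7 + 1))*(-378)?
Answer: 20412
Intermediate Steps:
(9*(-7 + 1))*(-378) = (9*(-6))*(-378) = -54*(-378) = 20412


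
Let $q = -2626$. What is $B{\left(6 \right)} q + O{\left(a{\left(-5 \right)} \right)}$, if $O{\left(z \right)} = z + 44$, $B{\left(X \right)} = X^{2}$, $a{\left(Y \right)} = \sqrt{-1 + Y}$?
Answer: $-94492 + i \sqrt{6} \approx -94492.0 + 2.4495 i$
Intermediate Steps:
$O{\left(z \right)} = 44 + z$
$B{\left(6 \right)} q + O{\left(a{\left(-5 \right)} \right)} = 6^{2} \left(-2626\right) + \left(44 + \sqrt{-1 - 5}\right) = 36 \left(-2626\right) + \left(44 + \sqrt{-6}\right) = -94536 + \left(44 + i \sqrt{6}\right) = -94492 + i \sqrt{6}$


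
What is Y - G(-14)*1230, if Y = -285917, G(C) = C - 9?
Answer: -257627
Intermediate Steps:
G(C) = -9 + C
Y - G(-14)*1230 = -285917 - (-9 - 14)*1230 = -285917 - (-23)*1230 = -285917 - 1*(-28290) = -285917 + 28290 = -257627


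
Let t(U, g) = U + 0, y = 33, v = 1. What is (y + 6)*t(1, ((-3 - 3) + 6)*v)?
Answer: 39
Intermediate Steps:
t(U, g) = U
(y + 6)*t(1, ((-3 - 3) + 6)*v) = (33 + 6)*1 = 39*1 = 39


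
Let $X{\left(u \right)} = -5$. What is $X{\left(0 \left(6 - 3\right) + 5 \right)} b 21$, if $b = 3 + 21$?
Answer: $-2520$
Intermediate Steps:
$b = 24$
$X{\left(0 \left(6 - 3\right) + 5 \right)} b 21 = \left(-5\right) 24 \cdot 21 = \left(-120\right) 21 = -2520$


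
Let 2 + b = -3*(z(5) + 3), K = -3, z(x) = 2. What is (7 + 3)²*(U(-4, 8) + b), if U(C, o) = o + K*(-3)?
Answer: 0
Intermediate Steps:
U(C, o) = 9 + o (U(C, o) = o - 3*(-3) = o + 9 = 9 + o)
b = -17 (b = -2 - 3*(2 + 3) = -2 - 3*5 = -2 - 15 = -17)
(7 + 3)²*(U(-4, 8) + b) = (7 + 3)²*((9 + 8) - 17) = 10²*(17 - 17) = 100*0 = 0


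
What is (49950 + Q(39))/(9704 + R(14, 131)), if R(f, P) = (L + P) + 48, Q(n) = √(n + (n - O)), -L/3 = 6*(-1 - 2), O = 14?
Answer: 49958/9937 ≈ 5.0275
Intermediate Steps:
L = 54 (L = -18*(-1 - 2) = -18*(-3) = -3*(-18) = 54)
Q(n) = √(-14 + 2*n) (Q(n) = √(n + (n - 1*14)) = √(n + (n - 14)) = √(n + (-14 + n)) = √(-14 + 2*n))
R(f, P) = 102 + P (R(f, P) = (54 + P) + 48 = 102 + P)
(49950 + Q(39))/(9704 + R(14, 131)) = (49950 + √(-14 + 2*39))/(9704 + (102 + 131)) = (49950 + √(-14 + 78))/(9704 + 233) = (49950 + √64)/9937 = (49950 + 8)*(1/9937) = 49958*(1/9937) = 49958/9937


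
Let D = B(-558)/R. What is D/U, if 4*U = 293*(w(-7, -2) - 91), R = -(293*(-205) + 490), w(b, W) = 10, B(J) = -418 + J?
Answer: 3904/1413893475 ≈ 2.7612e-6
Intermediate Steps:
R = 59575 (R = -(-60065 + 490) = -1*(-59575) = 59575)
D = -976/59575 (D = (-418 - 558)/59575 = -976*1/59575 = -976/59575 ≈ -0.016383)
U = -23733/4 (U = (293*(10 - 91))/4 = (293*(-81))/4 = (¼)*(-23733) = -23733/4 ≈ -5933.3)
D/U = -976/(59575*(-23733/4)) = -976/59575*(-4/23733) = 3904/1413893475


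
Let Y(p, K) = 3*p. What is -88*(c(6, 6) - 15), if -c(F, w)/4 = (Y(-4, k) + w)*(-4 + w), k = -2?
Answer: -2904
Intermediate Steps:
c(F, w) = -4*(-12 + w)*(-4 + w) (c(F, w) = -4*(3*(-4) + w)*(-4 + w) = -4*(-12 + w)*(-4 + w))
-88*(c(6, 6) - 15) = -88*((-192 - 4*6² + 64*6) - 15) = -88*((-192 - 4*36 + 384) - 15) = -88*((-192 - 144 + 384) - 15) = -88*(48 - 15) = -88*33 = -2904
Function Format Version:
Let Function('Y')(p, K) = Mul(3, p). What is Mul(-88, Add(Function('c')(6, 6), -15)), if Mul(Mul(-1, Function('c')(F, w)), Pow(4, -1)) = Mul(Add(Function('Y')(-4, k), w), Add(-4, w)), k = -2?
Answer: -2904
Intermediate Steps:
Function('c')(F, w) = Mul(-4, Add(-12, w), Add(-4, w)) (Function('c')(F, w) = Mul(-4, Mul(Add(Mul(3, -4), w), Add(-4, w))) = Mul(-4, Mul(Add(-12, w), Add(-4, w))) = Mul(-4, Add(-12, w), Add(-4, w)))
Mul(-88, Add(Function('c')(6, 6), -15)) = Mul(-88, Add(Add(-192, Mul(-4, Pow(6, 2)), Mul(64, 6)), -15)) = Mul(-88, Add(Add(-192, Mul(-4, 36), 384), -15)) = Mul(-88, Add(Add(-192, -144, 384), -15)) = Mul(-88, Add(48, -15)) = Mul(-88, 33) = -2904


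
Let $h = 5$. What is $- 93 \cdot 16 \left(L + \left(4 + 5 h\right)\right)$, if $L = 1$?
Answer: $-44640$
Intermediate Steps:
$- 93 \cdot 16 \left(L + \left(4 + 5 h\right)\right) = - 93 \cdot 16 \left(1 + \left(4 + 5 \cdot 5\right)\right) = - 93 \cdot 16 \left(1 + \left(4 + 25\right)\right) = - 93 \cdot 16 \left(1 + 29\right) = - 93 \cdot 16 \cdot 30 = \left(-93\right) 480 = -44640$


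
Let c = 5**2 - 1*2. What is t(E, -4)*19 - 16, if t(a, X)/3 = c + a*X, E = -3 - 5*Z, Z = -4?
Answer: -2581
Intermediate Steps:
E = 17 (E = -3 - 5*(-4) = -3 + 20 = 17)
c = 23 (c = 25 - 2 = 23)
t(a, X) = 69 + 3*X*a (t(a, X) = 3*(23 + a*X) = 3*(23 + X*a) = 69 + 3*X*a)
t(E, -4)*19 - 16 = (69 + 3*(-4)*17)*19 - 16 = (69 - 204)*19 - 16 = -135*19 - 16 = -2565 - 16 = -2581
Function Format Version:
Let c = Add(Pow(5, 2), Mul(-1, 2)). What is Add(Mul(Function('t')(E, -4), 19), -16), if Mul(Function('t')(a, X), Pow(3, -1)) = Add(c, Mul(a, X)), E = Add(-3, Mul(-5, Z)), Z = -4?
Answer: -2581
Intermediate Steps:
E = 17 (E = Add(-3, Mul(-5, -4)) = Add(-3, 20) = 17)
c = 23 (c = Add(25, -2) = 23)
Function('t')(a, X) = Add(69, Mul(3, X, a)) (Function('t')(a, X) = Mul(3, Add(23, Mul(a, X))) = Mul(3, Add(23, Mul(X, a))) = Add(69, Mul(3, X, a)))
Add(Mul(Function('t')(E, -4), 19), -16) = Add(Mul(Add(69, Mul(3, -4, 17)), 19), -16) = Add(Mul(Add(69, -204), 19), -16) = Add(Mul(-135, 19), -16) = Add(-2565, -16) = -2581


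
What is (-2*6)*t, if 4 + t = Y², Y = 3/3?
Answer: 36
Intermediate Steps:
Y = 1 (Y = 3*(⅓) = 1)
t = -3 (t = -4 + 1² = -4 + 1 = -3)
(-2*6)*t = -2*6*(-3) = -12*(-3) = 36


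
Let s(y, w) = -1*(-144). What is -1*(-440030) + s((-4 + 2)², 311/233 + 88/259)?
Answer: 440174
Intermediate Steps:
s(y, w) = 144
-1*(-440030) + s((-4 + 2)², 311/233 + 88/259) = -1*(-440030) + 144 = 440030 + 144 = 440174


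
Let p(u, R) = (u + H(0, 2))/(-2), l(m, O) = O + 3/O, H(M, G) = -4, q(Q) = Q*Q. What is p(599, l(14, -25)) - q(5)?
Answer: -645/2 ≈ -322.50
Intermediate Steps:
q(Q) = Q²
l(m, O) = O + 3/O
p(u, R) = 2 - u/2 (p(u, R) = (u - 4)/(-2) = (-4 + u)*(-½) = 2 - u/2)
p(599, l(14, -25)) - q(5) = (2 - ½*599) - 1*5² = (2 - 599/2) - 1*25 = -595/2 - 25 = -645/2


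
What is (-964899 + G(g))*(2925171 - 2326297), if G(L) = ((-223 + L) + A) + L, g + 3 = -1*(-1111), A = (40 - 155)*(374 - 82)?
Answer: -596769556764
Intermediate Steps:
A = -33580 (A = -115*292 = -33580)
g = 1108 (g = -3 - 1*(-1111) = -3 + 1111 = 1108)
G(L) = -33803 + 2*L (G(L) = ((-223 + L) - 33580) + L = (-33803 + L) + L = -33803 + 2*L)
(-964899 + G(g))*(2925171 - 2326297) = (-964899 + (-33803 + 2*1108))*(2925171 - 2326297) = (-964899 + (-33803 + 2216))*598874 = (-964899 - 31587)*598874 = -996486*598874 = -596769556764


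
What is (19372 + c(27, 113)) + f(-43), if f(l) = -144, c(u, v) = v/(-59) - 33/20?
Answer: 22684833/1180 ≈ 19224.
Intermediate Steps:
c(u, v) = -33/20 - v/59 (c(u, v) = v*(-1/59) - 33*1/20 = -v/59 - 33/20 = -33/20 - v/59)
(19372 + c(27, 113)) + f(-43) = (19372 + (-33/20 - 1/59*113)) - 144 = (19372 + (-33/20 - 113/59)) - 144 = (19372 - 4207/1180) - 144 = 22854753/1180 - 144 = 22684833/1180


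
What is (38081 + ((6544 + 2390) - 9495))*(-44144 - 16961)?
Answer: -2292659600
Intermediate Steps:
(38081 + ((6544 + 2390) - 9495))*(-44144 - 16961) = (38081 + (8934 - 9495))*(-61105) = (38081 - 561)*(-61105) = 37520*(-61105) = -2292659600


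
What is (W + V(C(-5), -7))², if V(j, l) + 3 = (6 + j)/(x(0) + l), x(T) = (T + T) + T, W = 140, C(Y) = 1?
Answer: 18496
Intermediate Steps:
x(T) = 3*T (x(T) = 2*T + T = 3*T)
V(j, l) = -3 + (6 + j)/l (V(j, l) = -3 + (6 + j)/(3*0 + l) = -3 + (6 + j)/(0 + l) = -3 + (6 + j)/l)
(W + V(C(-5), -7))² = (140 + (6 + 1 - 3*(-7))/(-7))² = (140 - (6 + 1 + 21)/7)² = (140 - ⅐*28)² = (140 - 4)² = 136² = 18496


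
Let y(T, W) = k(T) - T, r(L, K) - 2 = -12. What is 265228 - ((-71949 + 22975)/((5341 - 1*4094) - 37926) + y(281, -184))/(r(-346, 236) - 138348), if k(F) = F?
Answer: 672993914360835/2537416541 ≈ 2.6523e+5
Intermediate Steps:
r(L, K) = -10 (r(L, K) = 2 - 12 = -10)
y(T, W) = 0 (y(T, W) = T - T = 0)
265228 - ((-71949 + 22975)/((5341 - 1*4094) - 37926) + y(281, -184))/(r(-346, 236) - 138348) = 265228 - ((-71949 + 22975)/((5341 - 1*4094) - 37926) + 0)/(-10 - 138348) = 265228 - (-48974/((5341 - 4094) - 37926) + 0)/(-138358) = 265228 - (-48974/(1247 - 37926) + 0)*(-1)/138358 = 265228 - (-48974/(-36679) + 0)*(-1)/138358 = 265228 - (-48974*(-1/36679) + 0)*(-1)/138358 = 265228 - (48974/36679 + 0)*(-1)/138358 = 265228 - 48974*(-1)/(36679*138358) = 265228 - 1*(-24487/2537416541) = 265228 + 24487/2537416541 = 672993914360835/2537416541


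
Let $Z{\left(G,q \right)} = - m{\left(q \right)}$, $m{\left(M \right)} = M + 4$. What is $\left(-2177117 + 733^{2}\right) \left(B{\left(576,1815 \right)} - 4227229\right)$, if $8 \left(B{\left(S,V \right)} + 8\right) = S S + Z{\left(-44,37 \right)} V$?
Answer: $\frac{13758376246995}{2} \approx 6.8792 \cdot 10^{12}$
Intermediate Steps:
$m{\left(M \right)} = 4 + M$
$Z{\left(G,q \right)} = -4 - q$ ($Z{\left(G,q \right)} = - (4 + q) = -4 - q$)
$B{\left(S,V \right)} = -8 - \frac{41 V}{8} + \frac{S^{2}}{8}$ ($B{\left(S,V \right)} = -8 + \frac{S S + \left(-4 - 37\right) V}{8} = -8 + \frac{S^{2} + \left(-4 - 37\right) V}{8} = -8 + \frac{S^{2} - 41 V}{8} = -8 + \left(- \frac{41 V}{8} + \frac{S^{2}}{8}\right) = -8 - \frac{41 V}{8} + \frac{S^{2}}{8}$)
$\left(-2177117 + 733^{2}\right) \left(B{\left(576,1815 \right)} - 4227229\right) = \left(-2177117 + 733^{2}\right) \left(\left(-8 - \frac{74415}{8} + \frac{576^{2}}{8}\right) - 4227229\right) = \left(-2177117 + 537289\right) \left(\left(-8 - \frac{74415}{8} + \frac{1}{8} \cdot 331776\right) - 4227229\right) = - 1639828 \left(\left(-8 - \frac{74415}{8} + 41472\right) - 4227229\right) = - 1639828 \left(\frac{257297}{8} - 4227229\right) = \left(-1639828\right) \left(- \frac{33560535}{8}\right) = \frac{13758376246995}{2}$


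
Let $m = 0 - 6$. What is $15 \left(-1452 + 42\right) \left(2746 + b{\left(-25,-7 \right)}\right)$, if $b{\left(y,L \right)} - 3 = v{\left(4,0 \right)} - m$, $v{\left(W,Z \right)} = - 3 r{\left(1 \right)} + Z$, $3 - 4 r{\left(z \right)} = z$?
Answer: $-58236525$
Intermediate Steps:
$r{\left(z \right)} = \frac{3}{4} - \frac{z}{4}$
$m = -6$
$v{\left(W,Z \right)} = - \frac{3}{2} + Z$ ($v{\left(W,Z \right)} = - 3 \left(\frac{3}{4} - \frac{1}{4}\right) + Z = \left(-3\right) \frac{1}{2} + Z = - \frac{3}{2} + Z$)
$b{\left(y,L \right)} = \frac{15}{2}$ ($b{\left(y,L \right)} = 3 + \left(\left(- \frac{3}{2} + 0\right) - -6\right) = 3 + \left(- \frac{3}{2} + 6\right) = 3 + \frac{9}{2} = \frac{15}{2}$)
$15 \left(-1452 + 42\right) \left(2746 + b{\left(-25,-7 \right)}\right) = 15 \left(-1452 + 42\right) \left(2746 + \frac{15}{2}\right) = 15 \left(\left(-1410\right) \frac{5507}{2}\right) = 15 \left(-3882435\right) = -58236525$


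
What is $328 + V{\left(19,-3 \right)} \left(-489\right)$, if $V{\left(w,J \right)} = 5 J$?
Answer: $7663$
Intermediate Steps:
$328 + V{\left(19,-3 \right)} \left(-489\right) = 328 + 5 \left(-3\right) \left(-489\right) = 328 - -7335 = 328 + 7335 = 7663$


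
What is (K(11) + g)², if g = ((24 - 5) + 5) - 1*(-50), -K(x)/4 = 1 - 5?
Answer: 8100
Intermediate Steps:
K(x) = 16 (K(x) = -4*(1 - 5) = -4*(-4) = 16)
g = 74 (g = (19 + 5) + 50 = 24 + 50 = 74)
(K(11) + g)² = (16 + 74)² = 90² = 8100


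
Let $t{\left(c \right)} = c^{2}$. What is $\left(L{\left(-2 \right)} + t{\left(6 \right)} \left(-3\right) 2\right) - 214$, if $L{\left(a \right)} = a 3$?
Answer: $-436$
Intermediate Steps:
$L{\left(a \right)} = 3 a$
$\left(L{\left(-2 \right)} + t{\left(6 \right)} \left(-3\right) 2\right) - 214 = \left(3 \left(-2\right) + 6^{2} \left(-3\right) 2\right) - 214 = \left(-6 + 36 \left(-3\right) 2\right) - 214 = \left(-6 - 216\right) - 214 = -222 - 214 = -436$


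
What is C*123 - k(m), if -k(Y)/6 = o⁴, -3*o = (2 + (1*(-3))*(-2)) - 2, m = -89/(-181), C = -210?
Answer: -25734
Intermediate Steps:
m = 89/181 (m = -89*(-1/181) = 89/181 ≈ 0.49171)
o = -2 (o = -((2 + (1*(-3))*(-2)) - 2)/3 = -((2 - 3*(-2)) - 2)/3 = -((2 + 6) - 2)/3 = -(8 - 2)/3 = -⅓*6 = -2)
k(Y) = -96 (k(Y) = -6*(-2)⁴ = -6*16 = -96)
C*123 - k(m) = -210*123 - 1*(-96) = -25830 + 96 = -25734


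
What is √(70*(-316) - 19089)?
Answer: 203*I ≈ 203.0*I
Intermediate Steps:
√(70*(-316) - 19089) = √(-22120 - 19089) = √(-41209) = 203*I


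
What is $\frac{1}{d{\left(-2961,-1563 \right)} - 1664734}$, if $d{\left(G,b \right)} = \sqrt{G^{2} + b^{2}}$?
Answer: $- \frac{832367}{1385664040133} - \frac{3 \sqrt{1245610}}{2771328080266} \approx -6.0191 \cdot 10^{-7}$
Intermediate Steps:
$\frac{1}{d{\left(-2961,-1563 \right)} - 1664734} = \frac{1}{\sqrt{\left(-2961\right)^{2} + \left(-1563\right)^{2}} - 1664734} = \frac{1}{\sqrt{8767521 + 2442969} - 1664734} = \frac{1}{\sqrt{11210490} - 1664734} = \frac{1}{3 \sqrt{1245610} - 1664734} = \frac{1}{-1664734 + 3 \sqrt{1245610}}$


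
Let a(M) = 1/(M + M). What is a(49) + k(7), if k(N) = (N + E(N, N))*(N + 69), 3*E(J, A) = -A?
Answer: 104275/294 ≈ 354.68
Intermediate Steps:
E(J, A) = -A/3 (E(J, A) = (-A)/3 = -A/3)
k(N) = 2*N*(69 + N)/3 (k(N) = (N - N/3)*(N + 69) = (2*N/3)*(69 + N) = 2*N*(69 + N)/3)
a(M) = 1/(2*M)
a(49) + k(7) = (1/2)/49 + (2/3)*7*(69 + 7) = (1/2)*(1/49) + (2/3)*7*76 = 1/98 + 1064/3 = 104275/294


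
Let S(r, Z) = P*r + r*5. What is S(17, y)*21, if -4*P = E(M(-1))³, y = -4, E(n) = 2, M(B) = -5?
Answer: 1071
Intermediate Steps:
P = -2 (P = -¼*2³ = -¼*8 = -2)
S(r, Z) = 3*r (S(r, Z) = -2*r + r*5 = -2*r + 5*r = 3*r)
S(17, y)*21 = (3*17)*21 = 51*21 = 1071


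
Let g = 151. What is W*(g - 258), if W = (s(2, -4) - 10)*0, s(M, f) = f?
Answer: 0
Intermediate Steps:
W = 0 (W = (-4 - 10)*0 = -14*0 = 0)
W*(g - 258) = 0*(151 - 258) = 0*(-107) = 0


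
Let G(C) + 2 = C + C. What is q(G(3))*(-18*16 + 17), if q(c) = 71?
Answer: -19241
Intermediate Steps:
G(C) = -2 + 2*C (G(C) = -2 + (C + C) = -2 + 2*C)
q(G(3))*(-18*16 + 17) = 71*(-18*16 + 17) = 71*(-288 + 17) = 71*(-271) = -19241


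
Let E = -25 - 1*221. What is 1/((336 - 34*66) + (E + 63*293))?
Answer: 1/16305 ≈ 6.1331e-5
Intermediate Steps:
E = -246 (E = -25 - 221 = -246)
1/((336 - 34*66) + (E + 63*293)) = 1/((336 - 34*66) + (-246 + 63*293)) = 1/((336 - 2244) + (-246 + 18459)) = 1/(-1908 + 18213) = 1/16305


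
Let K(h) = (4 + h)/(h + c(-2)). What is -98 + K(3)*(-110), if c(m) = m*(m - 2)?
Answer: -168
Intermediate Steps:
c(m) = m*(-2 + m)
K(h) = (4 + h)/(8 + h) (K(h) = (4 + h)/(h - 2*(-2 - 2)) = (4 + h)/(h - 2*(-4)) = (4 + h)/(h + 8) = (4 + h)/(8 + h))
-98 + K(3)*(-110) = -98 + ((4 + 3)/(8 + 3))*(-110) = -98 + (7/11)*(-110) = -98 - 70 = -168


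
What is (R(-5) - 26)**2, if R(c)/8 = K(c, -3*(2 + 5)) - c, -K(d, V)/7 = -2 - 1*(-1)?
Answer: 4900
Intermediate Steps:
K(d, V) = 7 (K(d, V) = -7*(-2 - 1*(-1)) = -7*(-2 + 1) = -7*(-1) = 7)
R(c) = 56 - 8*c (R(c) = 8*(7 - c) = 56 - 8*c)
(R(-5) - 26)**2 = ((56 - 8*(-5)) - 26)**2 = ((56 + 40) - 26)**2 = (96 - 26)**2 = 70**2 = 4900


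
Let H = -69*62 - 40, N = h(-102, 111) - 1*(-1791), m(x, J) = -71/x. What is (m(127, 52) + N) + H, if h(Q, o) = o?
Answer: -306903/127 ≈ -2416.6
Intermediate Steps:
N = 1902 (N = 111 - 1*(-1791) = 111 + 1791 = 1902)
H = -4318 (H = -4278 - 40 = -4318)
(m(127, 52) + N) + H = (-71/127 + 1902) - 4318 = 241483/127 - 4318 = -306903/127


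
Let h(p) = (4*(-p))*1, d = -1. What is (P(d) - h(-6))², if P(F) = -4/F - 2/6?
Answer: 3721/9 ≈ 413.44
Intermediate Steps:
h(p) = -4*p (h(p) = -4*p*1 = -4*p)
P(F) = -⅓ - 4/F (P(F) = -4/F - 2*⅙ = -4/F - ⅓ = -⅓ - 4/F)
(P(d) - h(-6))² = ((⅓)*(-12 - 1*(-1))/(-1) - (-4)*(-6))² = ((⅓)*(-1)*(-12 + 1) - 1*24)² = ((⅓)*(-1)*(-11) - 24)² = (11/3 - 24)² = (-61/3)² = 3721/9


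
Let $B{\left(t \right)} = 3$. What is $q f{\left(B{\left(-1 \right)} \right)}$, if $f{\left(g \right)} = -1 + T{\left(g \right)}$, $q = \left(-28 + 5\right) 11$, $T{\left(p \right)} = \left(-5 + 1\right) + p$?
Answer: $506$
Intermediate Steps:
$T{\left(p \right)} = -4 + p$
$q = -253$ ($q = \left(-23\right) 11 = -253$)
$f{\left(g \right)} = -5 + g$ ($f{\left(g \right)} = -1 + \left(-4 + g\right) = -5 + g$)
$q f{\left(B{\left(-1 \right)} \right)} = - 253 \left(-5 + 3\right) = \left(-253\right) \left(-2\right) = 506$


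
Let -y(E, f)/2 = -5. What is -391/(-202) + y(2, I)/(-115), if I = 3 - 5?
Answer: 8589/4646 ≈ 1.8487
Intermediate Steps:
I = -2
y(E, f) = 10 (y(E, f) = -2*(-5) = 10)
-391/(-202) + y(2, I)/(-115) = -391/(-202) + 10/(-115) = -391*(-1/202) + 10*(-1/115) = 391/202 - 2/23 = 8589/4646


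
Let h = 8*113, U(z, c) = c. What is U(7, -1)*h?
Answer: -904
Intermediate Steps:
h = 904
U(7, -1)*h = -1*904 = -904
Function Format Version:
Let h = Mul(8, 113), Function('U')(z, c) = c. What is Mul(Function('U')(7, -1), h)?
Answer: -904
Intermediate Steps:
h = 904
Mul(Function('U')(7, -1), h) = Mul(-1, 904) = -904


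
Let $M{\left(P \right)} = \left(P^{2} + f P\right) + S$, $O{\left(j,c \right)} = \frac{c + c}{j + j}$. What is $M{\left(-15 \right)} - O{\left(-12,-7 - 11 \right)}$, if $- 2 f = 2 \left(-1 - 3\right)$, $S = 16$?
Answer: $\frac{359}{2} \approx 179.5$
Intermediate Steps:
$O{\left(j,c \right)} = \frac{c}{j}$ ($O{\left(j,c \right)} = \frac{2 c}{2 j} = 2 c \frac{1}{2 j} = \frac{c}{j}$)
$f = 4$ ($f = - \frac{2 \left(-1 - 3\right)}{2} = - \frac{2 \left(-4\right)}{2} = \left(- \frac{1}{2}\right) \left(-8\right) = 4$)
$M{\left(P \right)} = 16 + P^{2} + 4 P$ ($M{\left(P \right)} = \left(P^{2} + 4 P\right) + 16 = 16 + P^{2} + 4 P$)
$M{\left(-15 \right)} - O{\left(-12,-7 - 11 \right)} = \left(16 + \left(-15\right)^{2} + 4 \left(-15\right)\right) - \frac{-7 - 11}{-12} = \left(16 + 225 - 60\right) - \left(-7 - 11\right) \left(- \frac{1}{12}\right) = 181 - \left(-18\right) \left(- \frac{1}{12}\right) = 181 - \frac{3}{2} = \frac{359}{2}$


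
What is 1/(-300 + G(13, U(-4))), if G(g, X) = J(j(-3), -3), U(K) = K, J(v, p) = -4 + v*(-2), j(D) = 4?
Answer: -1/312 ≈ -0.0032051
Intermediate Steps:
J(v, p) = -4 - 2*v
G(g, X) = -12 (G(g, X) = -4 - 2*4 = -4 - 8 = -12)
1/(-300 + G(13, U(-4))) = 1/(-300 - 12) = 1/(-312) = -1/312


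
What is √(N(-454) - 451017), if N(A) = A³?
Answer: I*√94027681 ≈ 9696.8*I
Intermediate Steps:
√(N(-454) - 451017) = √((-454)³ - 451017) = √(-93576664 - 451017) = √(-94027681) = I*√94027681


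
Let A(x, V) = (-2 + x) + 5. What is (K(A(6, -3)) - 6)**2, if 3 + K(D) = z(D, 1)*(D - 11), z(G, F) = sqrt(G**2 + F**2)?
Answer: 409 + 36*sqrt(82) ≈ 734.99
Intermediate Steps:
z(G, F) = sqrt(F**2 + G**2)
A(x, V) = 3 + x
K(D) = -3 + sqrt(1 + D**2)*(-11 + D) (K(D) = -3 + sqrt(1**2 + D**2)*(D - 11) = -3 + sqrt(1 + D**2)*(-11 + D))
(K(A(6, -3)) - 6)**2 = ((-3 - 11*sqrt(1 + (3 + 6)**2) + (3 + 6)*sqrt(1 + (3 + 6)**2)) - 6)**2 = ((-3 - 11*sqrt(1 + 9**2) + 9*sqrt(1 + 9**2)) - 6)**2 = ((-3 - 11*sqrt(1 + 81) + 9*sqrt(1 + 81)) - 6)**2 = ((-3 - 11*sqrt(82) + 9*sqrt(82)) - 6)**2 = ((-3 - 2*sqrt(82)) - 6)**2 = (-9 - 2*sqrt(82))**2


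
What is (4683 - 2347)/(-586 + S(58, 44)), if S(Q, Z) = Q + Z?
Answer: -584/121 ≈ -4.8264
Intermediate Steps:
(4683 - 2347)/(-586 + S(58, 44)) = (4683 - 2347)/(-586 + (58 + 44)) = 2336/(-586 + 102) = 2336/(-484) = 2336*(-1/484) = -584/121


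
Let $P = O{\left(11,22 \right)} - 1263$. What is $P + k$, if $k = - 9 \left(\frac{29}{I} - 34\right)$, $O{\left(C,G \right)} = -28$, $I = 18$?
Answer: $- \frac{1999}{2} \approx -999.5$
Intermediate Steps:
$k = \frac{583}{2}$ ($k = - 9 \left(\frac{29}{18} - 34\right) = \left(-9\right) \left(- \frac{583}{18}\right) = \frac{583}{2} \approx 291.5$)
$P = -1291$ ($P = -28 - 1263 = -1291$)
$P + k = -1291 + \frac{583}{2} = - \frac{1999}{2}$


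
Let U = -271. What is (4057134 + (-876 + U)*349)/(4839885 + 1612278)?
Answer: 3656831/6452163 ≈ 0.56676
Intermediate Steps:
(4057134 + (-876 + U)*349)/(4839885 + 1612278) = (4057134 + (-876 - 271)*349)/(4839885 + 1612278) = (4057134 - 1147*349)/6452163 = (4057134 - 400303)*(1/6452163) = 3656831*(1/6452163) = 3656831/6452163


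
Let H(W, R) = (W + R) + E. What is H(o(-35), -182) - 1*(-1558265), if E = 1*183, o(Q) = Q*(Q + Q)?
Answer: 1560716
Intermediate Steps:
o(Q) = 2*Q**2 (o(Q) = Q*(2*Q) = 2*Q**2)
E = 183
H(W, R) = 183 + R + W (H(W, R) = (W + R) + 183 = (R + W) + 183 = 183 + R + W)
H(o(-35), -182) - 1*(-1558265) = (183 - 182 + 2*(-35)**2) - 1*(-1558265) = (183 - 182 + 2*1225) + 1558265 = (183 - 182 + 2450) + 1558265 = 2451 + 1558265 = 1560716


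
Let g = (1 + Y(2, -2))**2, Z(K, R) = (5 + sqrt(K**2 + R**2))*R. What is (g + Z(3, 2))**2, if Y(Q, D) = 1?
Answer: 248 + 56*sqrt(13) ≈ 449.91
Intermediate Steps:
Z(K, R) = R*(5 + sqrt(K**2 + R**2))
g = 4 (g = (1 + 1)**2 = 2**2 = 4)
(g + Z(3, 2))**2 = (4 + 2*(5 + sqrt(3**2 + 2**2)))**2 = (4 + 2*(5 + sqrt(9 + 4)))**2 = (4 + 2*(5 + sqrt(13)))**2 = (4 + (10 + 2*sqrt(13)))**2 = (14 + 2*sqrt(13))**2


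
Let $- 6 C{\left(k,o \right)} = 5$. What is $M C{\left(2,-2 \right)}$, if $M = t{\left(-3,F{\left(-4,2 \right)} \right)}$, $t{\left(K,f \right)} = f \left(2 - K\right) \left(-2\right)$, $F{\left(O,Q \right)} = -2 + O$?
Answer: $-50$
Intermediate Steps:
$t{\left(K,f \right)} = - 2 f \left(2 - K\right)$
$C{\left(k,o \right)} = - \frac{5}{6}$ ($C{\left(k,o \right)} = \left(- \frac{1}{6}\right) 5 = - \frac{5}{6}$)
$M = 60$ ($M = 2 \left(-2 - 4\right) \left(-2 - 3\right) = 2 \left(-6\right) \left(-5\right) = 60$)
$M C{\left(2,-2 \right)} = 60 \left(- \frac{5}{6}\right) = -50$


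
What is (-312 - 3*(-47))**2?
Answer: 29241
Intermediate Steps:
(-312 - 3*(-47))**2 = (-312 + 141)**2 = (-171)**2 = 29241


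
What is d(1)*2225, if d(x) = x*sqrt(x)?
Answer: 2225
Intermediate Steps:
d(x) = x**(3/2)
d(1)*2225 = 1**(3/2)*2225 = 1*2225 = 2225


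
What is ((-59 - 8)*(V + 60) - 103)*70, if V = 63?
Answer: -584080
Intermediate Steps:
((-59 - 8)*(V + 60) - 103)*70 = ((-59 - 8)*(63 + 60) - 103)*70 = (-67*123 - 103)*70 = (-8241 - 103)*70 = -8344*70 = -584080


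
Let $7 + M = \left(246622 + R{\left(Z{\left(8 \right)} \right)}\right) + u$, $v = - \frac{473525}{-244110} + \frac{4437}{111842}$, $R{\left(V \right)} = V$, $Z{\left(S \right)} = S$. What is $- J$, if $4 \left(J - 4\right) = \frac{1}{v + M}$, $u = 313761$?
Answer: $- \frac{12239615975117291}{3059903652507440} \approx -4.0$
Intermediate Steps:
$v = \frac{2702154956}{1365087531}$ ($v = \left(-473525\right) \left(- \frac{1}{244110}\right) + 4437 \cdot \frac{1}{111842} = \frac{94705}{48822} + \frac{4437}{111842} = \frac{2702154956}{1365087531} \approx 1.9795$)
$M = 560384$ ($M = -7 + \left(\left(246622 + 8\right) + 313761\right) = -7 + \left(246630 + 313761\right) = -7 + 560391 = 560384$)
$J = \frac{12239615975117291}{3059903652507440}$ ($J = 4 + \frac{1}{4 \left(\frac{2702154956}{1365087531} + 560384\right)} = 4 + \frac{1}{4 \cdot \frac{764975913126860}{1365087531}} = 4 + \frac{1}{4} \cdot \frac{1365087531}{764975913126860} = 4 + \frac{1365087531}{3059903652507440} = \frac{12239615975117291}{3059903652507440} \approx 4.0$)
$- J = \left(-1\right) \frac{12239615975117291}{3059903652507440} = - \frac{12239615975117291}{3059903652507440}$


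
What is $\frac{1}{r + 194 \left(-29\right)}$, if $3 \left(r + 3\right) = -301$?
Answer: $- \frac{3}{17188} \approx -0.00017454$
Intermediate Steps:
$r = - \frac{310}{3}$ ($r = -3 + \frac{1}{3} \left(-301\right) = -3 - \frac{301}{3} = - \frac{310}{3} \approx -103.33$)
$\frac{1}{r + 194 \left(-29\right)} = \frac{1}{- \frac{310}{3} + 194 \left(-29\right)} = \frac{1}{- \frac{310}{3} - 5626} = \frac{1}{- \frac{17188}{3}} = - \frac{3}{17188}$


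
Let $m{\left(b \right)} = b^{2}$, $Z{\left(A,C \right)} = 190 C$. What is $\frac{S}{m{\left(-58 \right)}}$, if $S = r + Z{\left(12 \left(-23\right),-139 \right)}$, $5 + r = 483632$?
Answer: $\frac{457217}{3364} \approx 135.91$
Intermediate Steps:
$r = 483627$ ($r = -5 + 483632 = 483627$)
$S = 457217$ ($S = 483627 + 190 \left(-139\right) = 483627 - 26410 = 457217$)
$\frac{S}{m{\left(-58 \right)}} = \frac{457217}{\left(-58\right)^{2}} = \frac{457217}{3364}$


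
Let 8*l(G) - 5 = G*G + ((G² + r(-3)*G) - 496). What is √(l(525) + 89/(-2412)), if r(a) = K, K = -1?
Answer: √11114995954/402 ≈ 262.26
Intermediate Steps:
r(a) = -1
l(G) = -491/8 - G/8 + G²/4 (l(G) = 5/8 + (G*G + ((G² - G) - 496))/8 = 5/8 + (G² + (-496 + G² - G))/8 = 5/8 + (-496 - G + 2*G²)/8 = 5/8 + (-62 - G/8 + G²/4) = -491/8 - G/8 + G²/4)
√(l(525) + 89/(-2412)) = √((-491/8 - ⅛*525 + (¼)*525²) + 89/(-2412)) = √((-491/8 - 525/8 + (¼)*275625) + 89*(-1/2412)) = √((-491/8 - 525/8 + 275625/4) - 89/2412) = √(275117/4 - 89/2412) = √(82947731/1206) = √11114995954/402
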